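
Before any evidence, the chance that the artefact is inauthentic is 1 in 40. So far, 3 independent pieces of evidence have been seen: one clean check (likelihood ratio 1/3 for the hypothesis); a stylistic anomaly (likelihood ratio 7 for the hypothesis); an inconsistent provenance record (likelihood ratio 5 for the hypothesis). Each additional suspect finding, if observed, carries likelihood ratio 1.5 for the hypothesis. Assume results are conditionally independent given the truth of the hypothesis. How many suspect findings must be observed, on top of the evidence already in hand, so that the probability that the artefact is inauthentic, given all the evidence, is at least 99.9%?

Prior odds = 0.025/0.975 = 1/39.
Combined Bayes factor of the evidence already in hand = (1/3) × 7 × 5 = 35/3.
Odds after that evidence = (1/39) × 35/3 = 35/117.
Target odds = 0.999/0.001 = 999.
Need 1.5ⁿ ≥ 999 ÷ (35/117) = 116883/35.
1.5²⁰ ≈3325.26 falls short of 116883/35 but 1.5²¹ ≈4987.89 reaches it, so n = 21.

21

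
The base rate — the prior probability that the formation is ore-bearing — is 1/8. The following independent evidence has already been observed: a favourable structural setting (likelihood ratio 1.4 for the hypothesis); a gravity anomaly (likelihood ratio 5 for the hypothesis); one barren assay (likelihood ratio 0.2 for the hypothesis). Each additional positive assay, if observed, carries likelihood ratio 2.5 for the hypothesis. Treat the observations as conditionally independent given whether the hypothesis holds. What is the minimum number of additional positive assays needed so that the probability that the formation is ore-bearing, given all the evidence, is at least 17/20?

4

Prior odds = 0.125/0.875 = 1/7.
Combined Bayes factor of the evidence already in hand = 1.4 × 5 × 0.2 = 1.4.
Odds after that evidence = (1/7) × 1.4 = 0.2.
Target odds = 0.85/0.15 = 17/3.
Need 2.5ⁿ ≥ 17/3 ÷ 0.2 = 85/3.
2.5³ = 15.625 falls short of 85/3 but 2.5⁴ = 39.0625 reaches it, so n = 4.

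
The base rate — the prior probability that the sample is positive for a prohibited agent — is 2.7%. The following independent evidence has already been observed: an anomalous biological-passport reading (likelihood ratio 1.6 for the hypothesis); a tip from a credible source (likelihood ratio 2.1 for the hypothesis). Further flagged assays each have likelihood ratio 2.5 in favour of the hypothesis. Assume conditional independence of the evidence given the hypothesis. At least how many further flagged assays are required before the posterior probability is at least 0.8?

Prior odds = 0.027/0.973 = 27/973.
Combined Bayes factor of the evidence already in hand = 1.6 × 2.1 = 3.36.
Odds after that evidence = (27/973) × 3.36 = 324/3475.
Target odds = 0.8/0.2 = 4.
Need 2.5ⁿ ≥ 4 ÷ (324/3475) = 3475/81.
2.5⁴ = 39.0625 falls short of 3475/81 but 2.5⁵ = 97.65625 reaches it, so n = 5.

5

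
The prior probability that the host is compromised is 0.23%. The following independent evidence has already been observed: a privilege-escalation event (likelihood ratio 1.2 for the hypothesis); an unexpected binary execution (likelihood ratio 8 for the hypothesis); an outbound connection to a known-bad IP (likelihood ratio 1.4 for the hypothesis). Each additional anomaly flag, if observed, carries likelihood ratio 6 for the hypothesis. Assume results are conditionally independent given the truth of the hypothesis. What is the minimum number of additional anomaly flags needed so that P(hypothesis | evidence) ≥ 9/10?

4

Prior odds = 0.0023/0.9977 = 23/9977.
Combined Bayes factor of the evidence already in hand = 1.2 × 8 × 1.4 = 13.44.
Odds after that evidence = (23/9977) × 13.44 = 7728/249425.
Target odds = 0.9/0.1 = 9.
Need 6ⁿ ≥ 9 ÷ (7728/249425) = 748275/2576.
6³ = 216 falls short of 748275/2576 but 6⁴ = 1296 reaches it, so n = 4.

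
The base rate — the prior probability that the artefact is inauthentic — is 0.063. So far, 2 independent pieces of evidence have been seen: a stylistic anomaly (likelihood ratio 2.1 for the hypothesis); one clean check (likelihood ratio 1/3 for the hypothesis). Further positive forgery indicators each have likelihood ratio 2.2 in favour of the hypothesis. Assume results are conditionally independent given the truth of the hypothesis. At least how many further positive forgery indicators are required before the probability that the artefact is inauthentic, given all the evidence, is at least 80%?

6

Prior odds = 0.063/0.937 = 63/937.
Combined Bayes factor of the evidence already in hand = 2.1 × (1/3) = 0.7.
Odds after that evidence = (63/937) × 0.7 = 441/9370.
Target odds = 0.8/0.2 = 4.
Need 2.2ⁿ ≥ 4 ÷ (441/9370) = 37480/441.
2.2⁵ = 51.53632 falls short of 37480/441 but 2.2⁶ = 1771561/15625 reaches it, so n = 6.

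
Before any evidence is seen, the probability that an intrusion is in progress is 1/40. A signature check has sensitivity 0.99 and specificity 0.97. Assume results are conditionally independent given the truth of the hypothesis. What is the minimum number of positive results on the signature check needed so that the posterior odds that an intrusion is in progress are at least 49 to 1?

3

Prior odds: 0.025 ÷ 0.975 = 1/39.
False-positive rate = 1 − 0.97 = 0.03; likelihood ratio of a positive = 0.99/0.03 = 33.
Target odds = 49.
Need (1/39) × 33ⁿ ≥ 49, i.e. 33ⁿ ≥ 1911.
33² = 1089 falls short of 1911 but 33³ = 35937 reaches it, so n = 3.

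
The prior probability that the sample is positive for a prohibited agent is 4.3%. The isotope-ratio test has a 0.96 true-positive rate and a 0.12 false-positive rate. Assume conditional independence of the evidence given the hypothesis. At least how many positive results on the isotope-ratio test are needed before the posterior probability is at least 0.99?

Prior odds = 0.043/0.957 = 43/957.
Likelihood ratio of a positive result = 0.96/0.12 = 8.
Target posterior odds = 0.99/0.01 = 99.
Need (43/957) × 8ⁿ ≥ 99, i.e. 8ⁿ ≥ 94743/43.
8³ = 512 falls short of 94743/43 but 8⁴ = 4096 reaches it, so n = 4.

4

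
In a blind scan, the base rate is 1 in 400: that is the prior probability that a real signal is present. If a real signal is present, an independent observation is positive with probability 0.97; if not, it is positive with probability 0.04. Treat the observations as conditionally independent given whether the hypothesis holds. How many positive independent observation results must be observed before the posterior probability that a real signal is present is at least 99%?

4

Prior odds = 0.0025/0.9975 = 1/399.
Likelihood ratio of a positive = 0.97/0.04 = 24.25.
Target posterior odds = 0.99/0.01 = 99.
Need (1/399) × 24.25ⁿ ≥ 99, i.e. 24.25ⁿ ≥ 39501.
24.25³ = 912673/64 falls short of 39501 but 24.25⁴ = 88529281/256 reaches it, so n = 4.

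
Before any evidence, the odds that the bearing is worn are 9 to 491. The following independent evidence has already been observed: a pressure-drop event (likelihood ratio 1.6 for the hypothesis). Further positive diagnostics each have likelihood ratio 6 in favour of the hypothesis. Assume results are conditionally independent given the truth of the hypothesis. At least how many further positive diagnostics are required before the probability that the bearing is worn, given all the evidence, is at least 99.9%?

6

Prior odds = 9/491.
Bayes factor of the evidence already in hand = 1.6.
Odds after that evidence = (9/491) × 1.6 = 72/2455.
Target odds = 0.999/0.001 = 999.
Need 6ⁿ ≥ 999 ÷ (72/2455) = 34063.125.
6⁵ = 7776 falls short of 34063.125 but 6⁶ = 46656 reaches it, so n = 6.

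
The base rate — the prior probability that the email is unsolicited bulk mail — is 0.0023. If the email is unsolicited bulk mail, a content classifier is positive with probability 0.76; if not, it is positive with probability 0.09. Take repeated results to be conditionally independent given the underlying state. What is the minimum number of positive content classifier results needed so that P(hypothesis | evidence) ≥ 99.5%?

6

Prior odds = 0.0023/0.9977 = 23/9977.
Likelihood ratio of a positive = 0.76/0.09 = 76/9.
Target odds: 0.995 ÷ 0.005 = 199.
Need (23/9977) × (76/9)ⁿ ≥ 199, i.e. (76/9)ⁿ ≥ 1985423/23.
(76/9)⁵ ≈42939.3 falls short of 1985423/23 but (76/9)⁶ ≈362599 reaches it, so n = 6.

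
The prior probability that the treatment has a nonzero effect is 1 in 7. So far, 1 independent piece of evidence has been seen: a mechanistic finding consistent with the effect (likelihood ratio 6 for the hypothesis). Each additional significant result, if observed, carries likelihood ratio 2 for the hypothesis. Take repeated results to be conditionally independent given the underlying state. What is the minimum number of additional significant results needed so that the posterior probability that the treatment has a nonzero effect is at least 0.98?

Prior odds = (1/7)/(6/7) = 1/6.
Bayes factor of the evidence already in hand = 6.
Odds after that evidence = (1/6) × 6 = 1.
Target odds = 0.98/0.02 = 49.
Need 2ⁿ ≥ 49 ÷ 1 = 49.
2⁵ = 32 falls short of 49 but 2⁶ = 64 reaches it, so n = 6.

6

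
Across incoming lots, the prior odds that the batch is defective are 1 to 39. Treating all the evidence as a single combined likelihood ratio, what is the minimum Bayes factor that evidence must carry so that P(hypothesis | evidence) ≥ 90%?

Prior odds = 1/39.
Target odds = 0.9/0.1 = 9.
Required Bayes factor = 9 ÷ (1/39) = 351.

351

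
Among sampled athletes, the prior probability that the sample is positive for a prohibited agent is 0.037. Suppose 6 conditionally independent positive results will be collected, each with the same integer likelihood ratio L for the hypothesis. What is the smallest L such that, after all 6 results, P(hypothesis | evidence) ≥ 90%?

Prior odds = 0.037/0.963 = 37/963.
Target odds = 0.9/0.1 = 9.
Need L⁶ ≥ 9 ÷ (37/963) = 8667/37.
2⁶ = 64 < 8667/37 ≤ 729 = 3⁶, so L = 3.

3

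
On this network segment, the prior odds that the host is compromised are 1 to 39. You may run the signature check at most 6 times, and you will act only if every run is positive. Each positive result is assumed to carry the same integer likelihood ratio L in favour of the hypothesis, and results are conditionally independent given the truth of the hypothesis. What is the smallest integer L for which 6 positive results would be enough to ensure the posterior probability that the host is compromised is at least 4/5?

3

Prior odds = 1/39.
Target odds = 0.8/0.2 = 4.
Need L⁶ ≥ 4 ÷ (1/39) = 156.
2⁶ = 64 < 156 ≤ 729 = 3⁶, so L = 3.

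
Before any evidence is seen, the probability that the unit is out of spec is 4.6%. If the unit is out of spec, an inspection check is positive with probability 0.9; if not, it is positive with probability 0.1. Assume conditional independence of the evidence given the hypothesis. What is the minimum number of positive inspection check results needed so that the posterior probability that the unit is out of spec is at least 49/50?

Prior odds = 0.046/0.954 = 23/477.
Likelihood ratio of a positive = 0.9/0.1 = 9.
Target posterior odds = 0.98/0.02 = 49.
Require 9ⁿ ≥ 49 ÷ (23/477) = 23373/23.
9³ = 729 falls short of 23373/23 but 9⁴ = 6561 reaches it, so n = 4.

4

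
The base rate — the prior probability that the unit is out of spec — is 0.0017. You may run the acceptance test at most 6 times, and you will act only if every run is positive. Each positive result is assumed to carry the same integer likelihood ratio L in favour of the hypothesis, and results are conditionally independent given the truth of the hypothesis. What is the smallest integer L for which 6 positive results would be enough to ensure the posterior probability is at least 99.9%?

10

Prior odds = 0.0017/0.9983 = 17/9983.
Target odds = 0.999/0.001 = 999.
Need L⁶ ≥ 999 ÷ (17/9983) = 9973017/17.
9⁶ = 531441 < 9973017/17 ≤ 1000000 = 10⁶, so L = 10.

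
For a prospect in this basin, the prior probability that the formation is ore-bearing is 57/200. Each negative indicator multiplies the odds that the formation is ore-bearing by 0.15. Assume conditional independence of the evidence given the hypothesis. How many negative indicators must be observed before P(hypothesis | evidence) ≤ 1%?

2

Prior odds: 0.285 ÷ 0.715 = 57/143.
Likelihood ratio per negative indicator = 0.15.
Target posterior odds = 0.01/0.99 = 1/99.
Need (57/143) × 0.15ⁿ ≤ 1/99, i.e. 0.15ⁿ ≤ 13/513.
0.15¹ = 0.15 is still above 13/513 but 0.15² = 0.0225 is at or below it, so n = 2.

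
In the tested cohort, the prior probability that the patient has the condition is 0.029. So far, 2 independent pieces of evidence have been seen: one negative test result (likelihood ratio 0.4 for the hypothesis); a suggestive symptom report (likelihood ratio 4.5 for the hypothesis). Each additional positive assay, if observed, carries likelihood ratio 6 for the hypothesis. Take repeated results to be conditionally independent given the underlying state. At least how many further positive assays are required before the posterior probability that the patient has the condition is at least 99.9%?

6

Prior odds = 0.029/0.971 = 29/971.
Combined Bayes factor of the evidence already in hand = 0.4 × 4.5 = 1.8.
Odds after that evidence = (29/971) × 1.8 = 261/4855.
Target odds = 0.999/0.001 = 999.
Need 6ⁿ ≥ 999 ÷ (261/4855) = 538905/29.
6⁵ = 7776 falls short of 538905/29 but 6⁶ = 46656 reaches it, so n = 6.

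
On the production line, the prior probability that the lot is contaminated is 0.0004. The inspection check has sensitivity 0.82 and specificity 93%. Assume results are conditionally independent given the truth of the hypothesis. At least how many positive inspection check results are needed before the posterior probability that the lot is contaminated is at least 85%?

Prior odds: 0.0004 ÷ 0.9996 = 1/2499.
False-positive rate = 1 − 0.93 = 0.07; likelihood ratio of a positive = 0.82/0.07 = 82/7.
Target odds: 0.85 ÷ 0.15 = 17/3.
Need (1/2499) × (82/7)ⁿ ≥ 17/3, i.e. (82/7)ⁿ ≥ 14161.
(82/7)³ = 551368/343 falls short of 14161 but (82/7)⁴ = 45212176/2401 reaches it, so n = 4.

4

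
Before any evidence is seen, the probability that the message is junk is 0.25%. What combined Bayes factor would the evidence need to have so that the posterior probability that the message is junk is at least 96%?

Prior odds = 0.0025/0.9975 = 1/399.
Target odds = 0.96/0.04 = 24.
Required Bayes factor = 24 ÷ (1/399) = 9576.

9576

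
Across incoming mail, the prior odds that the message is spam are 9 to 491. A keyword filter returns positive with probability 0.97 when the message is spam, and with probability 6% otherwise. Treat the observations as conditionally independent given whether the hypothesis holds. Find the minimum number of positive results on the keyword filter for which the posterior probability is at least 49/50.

3

Prior odds = 9/491.
Likelihood ratio of a positive result = 0.97/0.06 = 97/6.
Target odds: 0.98 ÷ 0.02 = 49.
Require (97/6)ⁿ ≥ 49 ÷ (9/491) = 24059/9.
(97/6)² = 9409/36 falls short of 24059/9 but (97/6)³ = 912673/216 reaches it, so n = 3.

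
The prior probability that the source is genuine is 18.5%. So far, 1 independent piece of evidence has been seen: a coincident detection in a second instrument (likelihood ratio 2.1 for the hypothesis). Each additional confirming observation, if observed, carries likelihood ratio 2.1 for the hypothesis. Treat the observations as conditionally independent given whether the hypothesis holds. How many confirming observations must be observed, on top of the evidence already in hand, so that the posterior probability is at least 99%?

Prior odds = 0.185/0.815 = 37/163.
Bayes factor of the evidence already in hand = 2.1.
Odds after that evidence = (37/163) × 2.1 = 777/1630.
Target odds = 0.99/0.01 = 99.
Need 2.1ⁿ ≥ 99 ÷ (777/1630) = 53790/259.
2.1⁷ ≈180.109 falls short of 53790/259 but 2.1⁸ ≈378.229 reaches it, so n = 8.

8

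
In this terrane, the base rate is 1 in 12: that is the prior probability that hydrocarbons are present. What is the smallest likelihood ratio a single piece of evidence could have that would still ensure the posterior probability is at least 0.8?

Prior odds = (1/12)/(11/12) = 1/11.
Target odds = 0.8/0.2 = 4.
Required Bayes factor = 4 ÷ (1/11) = 44.

44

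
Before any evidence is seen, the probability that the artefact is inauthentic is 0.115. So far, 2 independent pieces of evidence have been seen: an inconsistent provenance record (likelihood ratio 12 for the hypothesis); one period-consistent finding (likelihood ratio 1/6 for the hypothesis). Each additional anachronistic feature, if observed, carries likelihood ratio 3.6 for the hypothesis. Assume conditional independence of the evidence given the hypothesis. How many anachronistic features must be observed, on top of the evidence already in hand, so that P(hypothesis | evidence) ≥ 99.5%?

6

Prior odds = 0.115/0.885 = 23/177.
Combined Bayes factor of the evidence already in hand = 12 × (1/6) = 2.
Odds after that evidence = (23/177) × 2 = 46/177.
Target odds = 0.995/0.005 = 199.
Need 3.6ⁿ ≥ 199 ÷ (46/177) = 35223/46.
3.6⁵ = 604.66176 falls short of 35223/46 but 3.6⁶ = 34012224/15625 reaches it, so n = 6.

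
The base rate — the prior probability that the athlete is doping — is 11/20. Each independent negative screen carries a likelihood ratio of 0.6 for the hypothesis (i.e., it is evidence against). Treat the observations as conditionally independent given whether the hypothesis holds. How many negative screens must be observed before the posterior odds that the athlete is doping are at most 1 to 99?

10

Prior odds: 0.55 ÷ 0.45 = 11/9.
Likelihood ratio per negative screen = 0.6.
Target odds = 1/99.
Require 0.6ⁿ ≤ 1/99 ÷ (11/9) = 1/121.
0.6⁹ = 19683/1953125 is still above 1/121 but 0.6¹⁰ = 59049/9765625 is at or below it, so n = 10.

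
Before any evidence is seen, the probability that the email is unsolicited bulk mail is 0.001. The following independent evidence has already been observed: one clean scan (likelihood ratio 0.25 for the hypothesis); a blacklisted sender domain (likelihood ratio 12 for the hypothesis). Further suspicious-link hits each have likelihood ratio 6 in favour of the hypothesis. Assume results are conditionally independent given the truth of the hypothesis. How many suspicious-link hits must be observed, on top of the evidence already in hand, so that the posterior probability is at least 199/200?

7

Prior odds = 0.001/0.999 = 1/999.
Combined Bayes factor of the evidence already in hand = 0.25 × 12 = 3.
Odds after that evidence = (1/999) × 3 = 1/333.
Target odds = 0.995/0.005 = 199.
Need 6ⁿ ≥ 199 ÷ (1/333) = 66267.
6⁶ = 46656 falls short of 66267 but 6⁷ = 279936 reaches it, so n = 7.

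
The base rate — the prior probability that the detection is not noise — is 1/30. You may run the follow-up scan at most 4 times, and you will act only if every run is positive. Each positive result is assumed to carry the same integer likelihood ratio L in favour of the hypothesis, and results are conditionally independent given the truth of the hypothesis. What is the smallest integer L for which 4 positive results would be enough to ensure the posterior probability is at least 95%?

5

Prior odds = (1/30)/(29/30) = 1/29.
Target odds = 0.95/0.05 = 19.
Need L⁴ ≥ 19 ÷ (1/29) = 551.
4⁴ = 256 < 551 ≤ 625 = 5⁴, so L = 5.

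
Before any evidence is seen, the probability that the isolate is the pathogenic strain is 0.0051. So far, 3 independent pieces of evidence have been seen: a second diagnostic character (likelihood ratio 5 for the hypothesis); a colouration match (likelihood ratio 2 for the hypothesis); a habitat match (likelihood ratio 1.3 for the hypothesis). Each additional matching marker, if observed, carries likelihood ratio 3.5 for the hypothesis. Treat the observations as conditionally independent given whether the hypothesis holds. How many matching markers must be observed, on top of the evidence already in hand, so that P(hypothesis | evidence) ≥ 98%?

Prior odds = 0.0051/0.9949 = 51/9949.
Combined Bayes factor of the evidence already in hand = 5 × 2 × 1.3 = 13.
Odds after that evidence = (51/9949) × 13 = 663/9949.
Target odds = 0.98/0.02 = 49.
Need 3.5ⁿ ≥ 49 ÷ (663/9949) = 487501/663.
3.5⁵ = 525.21875 falls short of 487501/663 but 3.5⁶ = 1838.265625 reaches it, so n = 6.

6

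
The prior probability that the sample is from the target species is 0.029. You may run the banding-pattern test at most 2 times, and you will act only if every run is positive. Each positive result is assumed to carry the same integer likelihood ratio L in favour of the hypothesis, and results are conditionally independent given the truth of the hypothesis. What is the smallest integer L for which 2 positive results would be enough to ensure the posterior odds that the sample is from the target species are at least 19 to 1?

Prior odds = 0.029/0.971 = 29/971.
Target odds = 19.
Need L² ≥ 19 ÷ (29/971) = 18449/29.
25² = 625 < 18449/29 ≤ 676 = 26², so L = 26.

26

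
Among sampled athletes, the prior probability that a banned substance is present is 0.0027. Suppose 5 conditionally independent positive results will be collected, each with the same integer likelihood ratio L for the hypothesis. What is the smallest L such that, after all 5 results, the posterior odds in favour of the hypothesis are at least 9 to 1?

6

Prior odds = 0.0027/0.9973 = 27/9973.
Target odds = 9.
Need L⁵ ≥ 9 ÷ (27/9973) = 9973/3.
5⁵ = 3125 < 9973/3 ≤ 7776 = 6⁵, so L = 6.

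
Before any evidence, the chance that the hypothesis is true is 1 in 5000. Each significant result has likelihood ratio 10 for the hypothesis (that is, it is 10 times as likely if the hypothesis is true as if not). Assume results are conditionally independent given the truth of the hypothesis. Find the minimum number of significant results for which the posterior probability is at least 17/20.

Prior odds = 0.0002/0.9998 = 1/4999.
Likelihood ratio per significant result = 10.
Target odds: 0.85 ÷ 0.15 = 17/3.
Require 10ⁿ ≥ 17/3 ÷ (1/4999) = 84983/3.
10⁴ = 10000 falls short of 84983/3 but 10⁵ = 100000 reaches it, so n = 5.

5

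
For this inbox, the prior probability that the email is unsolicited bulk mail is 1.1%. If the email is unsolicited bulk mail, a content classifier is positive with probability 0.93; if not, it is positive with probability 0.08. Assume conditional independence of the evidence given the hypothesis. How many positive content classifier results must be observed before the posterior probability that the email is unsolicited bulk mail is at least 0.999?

Prior odds: 0.011 ÷ 0.989 = 11/989.
Likelihood ratio of a positive = 0.93/0.08 = 11.625.
Target odds: 0.999 ÷ 0.001 = 999.
Need (11/989) × 11.625ⁿ ≥ 999, i.e. 11.625ⁿ ≥ 988011/11.
11.625⁴ = 74805201/4096 falls short of 988011/11 but 11.625⁵ ≈212307 reaches it, so n = 5.

5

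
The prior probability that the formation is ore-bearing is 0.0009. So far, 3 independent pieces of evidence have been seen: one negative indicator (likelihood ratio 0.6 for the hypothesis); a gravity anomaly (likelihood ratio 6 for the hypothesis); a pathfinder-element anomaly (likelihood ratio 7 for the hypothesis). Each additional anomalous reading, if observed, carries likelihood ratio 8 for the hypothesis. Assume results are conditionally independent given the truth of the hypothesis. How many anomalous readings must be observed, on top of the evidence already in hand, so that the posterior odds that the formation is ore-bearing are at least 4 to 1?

Prior odds = 0.0009/0.9991 = 9/9991.
Combined Bayes factor of the evidence already in hand = 0.6 × 6 × 7 = 25.2.
Odds after that evidence = (9/9991) × 25.2 = 1134/49955.
Target odds = 4.
Need 8ⁿ ≥ 4 ÷ (1134/49955) = 99910/567.
8² = 64 falls short of 99910/567 but 8³ = 512 reaches it, so n = 3.

3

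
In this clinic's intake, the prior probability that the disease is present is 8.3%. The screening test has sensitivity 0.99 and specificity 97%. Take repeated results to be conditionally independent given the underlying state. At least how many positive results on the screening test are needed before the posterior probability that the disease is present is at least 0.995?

Prior odds = 0.083/0.917 = 83/917.
False-positive rate = 1 − 0.97 = 0.03; likelihood ratio of a positive = 0.99/0.03 = 33.
Target posterior odds = 0.995/0.005 = 199.
Need (83/917) × 33ⁿ ≥ 199, i.e. 33ⁿ ≥ 182483/83.
33² = 1089 falls short of 182483/83 but 33³ = 35937 reaches it, so n = 3.

3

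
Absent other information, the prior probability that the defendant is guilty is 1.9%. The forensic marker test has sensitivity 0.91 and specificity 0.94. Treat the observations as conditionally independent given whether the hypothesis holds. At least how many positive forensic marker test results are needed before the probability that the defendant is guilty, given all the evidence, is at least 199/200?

Prior odds: 0.019 ÷ 0.981 = 19/981.
False-positive rate = 1 − 0.94 = 0.06; likelihood ratio of a positive = 0.91/0.06 = 91/6.
Target posterior odds = 0.995/0.005 = 199.
Require (91/6)ⁿ ≥ 199 ÷ (19/981) = 195219/19.
(91/6)³ = 753571/216 falls short of 195219/19 but (91/6)⁴ = 68574961/1296 reaches it, so n = 4.

4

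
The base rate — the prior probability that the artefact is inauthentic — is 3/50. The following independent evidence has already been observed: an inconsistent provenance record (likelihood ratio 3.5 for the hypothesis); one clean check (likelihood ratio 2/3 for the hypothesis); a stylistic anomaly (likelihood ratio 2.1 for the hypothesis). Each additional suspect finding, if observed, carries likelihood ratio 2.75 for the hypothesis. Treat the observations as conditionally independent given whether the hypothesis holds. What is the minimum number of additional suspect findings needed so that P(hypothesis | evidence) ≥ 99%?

Prior odds = 0.06/0.94 = 3/47.
Combined Bayes factor of the evidence already in hand = 3.5 × (2/3) × 2.1 = 4.9.
Odds after that evidence = (3/47) × 4.9 = 147/470.
Target odds = 0.99/0.01 = 99.
Need 2.75ⁿ ≥ 99 ÷ (147/470) = 15510/49.
2.75⁵ = 161051/1024 falls short of 15510/49 but 2.75⁶ = 1771561/4096 reaches it, so n = 6.

6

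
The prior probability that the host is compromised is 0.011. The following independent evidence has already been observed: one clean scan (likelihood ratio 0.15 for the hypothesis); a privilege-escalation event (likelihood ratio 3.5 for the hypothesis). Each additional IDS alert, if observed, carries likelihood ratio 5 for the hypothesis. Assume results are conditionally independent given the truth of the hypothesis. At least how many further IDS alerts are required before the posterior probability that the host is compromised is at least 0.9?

5

Prior odds = 0.011/0.989 = 11/989.
Combined Bayes factor of the evidence already in hand = 0.15 × 3.5 = 0.525.
Odds after that evidence = (11/989) × 0.525 = 231/39560.
Target odds = 0.9/0.1 = 9.
Need 5ⁿ ≥ 9 ÷ (231/39560) = 118680/77.
5⁴ = 625 falls short of 118680/77 but 5⁵ = 3125 reaches it, so n = 5.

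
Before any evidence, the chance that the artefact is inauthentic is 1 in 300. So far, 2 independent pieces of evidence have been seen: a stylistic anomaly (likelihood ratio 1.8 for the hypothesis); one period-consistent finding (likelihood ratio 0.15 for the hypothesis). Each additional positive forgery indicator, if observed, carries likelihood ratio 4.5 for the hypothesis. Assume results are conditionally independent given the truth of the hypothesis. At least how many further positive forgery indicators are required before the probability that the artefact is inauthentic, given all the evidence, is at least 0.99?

8

Prior odds = (1/300)/(299/300) = 1/299.
Combined Bayes factor of the evidence already in hand = 1.8 × 0.15 = 0.27.
Odds after that evidence = (1/299) × 0.27 = 27/29900.
Target odds = 0.99/0.01 = 99.
Need 4.5ⁿ ≥ 99 ÷ (27/29900) = 328900/3.
4.5⁷ = 4782969/128 falls short of 328900/3 but 4.5⁸ = 43046721/256 reaches it, so n = 8.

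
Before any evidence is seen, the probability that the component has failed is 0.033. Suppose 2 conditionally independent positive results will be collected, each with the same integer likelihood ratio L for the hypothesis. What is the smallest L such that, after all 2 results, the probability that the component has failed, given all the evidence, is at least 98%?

Prior odds = 0.033/0.967 = 33/967.
Target odds = 0.98/0.02 = 49.
Need L² ≥ 49 ÷ (33/967) = 47383/33.
37² = 1369 < 47383/33 ≤ 1444 = 38², so L = 38.

38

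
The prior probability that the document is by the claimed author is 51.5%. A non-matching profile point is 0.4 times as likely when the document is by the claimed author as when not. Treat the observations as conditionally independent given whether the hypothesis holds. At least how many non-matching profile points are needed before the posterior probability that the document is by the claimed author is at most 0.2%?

7

Prior odds: 0.515 ÷ 0.485 = 103/97.
Likelihood ratio per non-matching profile point = 0.4.
Target odds: 0.002 ÷ 0.998 = 1/499.
Require 0.4ⁿ ≤ 1/499 ÷ (103/97) = 97/51397.
0.4⁶ = 64/15625 is still above 97/51397 but 0.4⁷ = 128/78125 is at or below it, so n = 7.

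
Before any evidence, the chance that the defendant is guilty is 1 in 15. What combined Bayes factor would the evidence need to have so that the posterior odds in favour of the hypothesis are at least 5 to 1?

Prior odds = (1/15)/(14/15) = 1/14.
Target odds = 5.
Required Bayes factor = 5 ÷ (1/14) = 70.

70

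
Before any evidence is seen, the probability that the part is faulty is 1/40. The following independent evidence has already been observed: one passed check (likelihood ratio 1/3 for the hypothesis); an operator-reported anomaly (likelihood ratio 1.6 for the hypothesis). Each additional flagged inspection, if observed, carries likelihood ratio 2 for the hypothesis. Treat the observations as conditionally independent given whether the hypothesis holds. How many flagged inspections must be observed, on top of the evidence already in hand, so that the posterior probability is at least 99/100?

Prior odds = 0.025/0.975 = 1/39.
Combined Bayes factor of the evidence already in hand = (1/3) × 1.6 = 8/15.
Odds after that evidence = (1/39) × 8/15 = 8/585.
Target odds = 0.99/0.01 = 99.
Need 2ⁿ ≥ 99 ÷ (8/585) = 7239.375.
2¹² = 4096 falls short of 7239.375 but 2¹³ = 8192 reaches it, so n = 13.

13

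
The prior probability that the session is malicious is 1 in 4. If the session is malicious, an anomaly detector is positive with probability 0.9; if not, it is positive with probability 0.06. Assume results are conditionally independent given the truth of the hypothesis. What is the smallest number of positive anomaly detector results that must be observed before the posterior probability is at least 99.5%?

Prior odds: 0.25 ÷ 0.75 = 1/3.
Likelihood ratio of a positive = 0.9/0.06 = 15.
Target odds: 0.995 ÷ 0.005 = 199.
Require 15ⁿ ≥ 199 ÷ (1/3) = 597.
15² = 225 falls short of 597 but 15³ = 3375 reaches it, so n = 3.

3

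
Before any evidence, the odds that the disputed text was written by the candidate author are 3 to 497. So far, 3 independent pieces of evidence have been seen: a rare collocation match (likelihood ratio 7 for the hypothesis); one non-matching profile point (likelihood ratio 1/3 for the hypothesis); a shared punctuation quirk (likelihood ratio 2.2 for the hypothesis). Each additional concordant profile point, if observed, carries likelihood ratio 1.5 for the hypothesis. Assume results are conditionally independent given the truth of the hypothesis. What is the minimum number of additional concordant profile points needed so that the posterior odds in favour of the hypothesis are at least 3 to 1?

12

Prior odds = 3/497.
Combined Bayes factor of the evidence already in hand = 7 × (1/3) × 2.2 = 77/15.
Odds after that evidence = (3/497) × 77/15 = 11/355.
Target odds = 3.
Need 1.5ⁿ ≥ 3 ÷ (11/355) = 1065/11.
1.5¹¹ = 177147/2048 falls short of 1065/11 but 1.5¹² = 531441/4096 reaches it, so n = 12.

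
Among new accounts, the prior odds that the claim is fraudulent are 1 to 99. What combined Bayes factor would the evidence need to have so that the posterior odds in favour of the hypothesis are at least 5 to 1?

Prior odds = 1/99.
Target odds = 5.
Required Bayes factor = 5 ÷ (1/99) = 495.

495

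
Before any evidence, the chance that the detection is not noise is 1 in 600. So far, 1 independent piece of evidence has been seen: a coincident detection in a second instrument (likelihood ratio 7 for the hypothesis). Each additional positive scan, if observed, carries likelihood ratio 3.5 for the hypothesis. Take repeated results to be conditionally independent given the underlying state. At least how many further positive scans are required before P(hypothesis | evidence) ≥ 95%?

Prior odds = (1/600)/(599/600) = 1/599.
Bayes factor of the evidence already in hand = 7.
Odds after that evidence = (1/599) × 7 = 7/599.
Target odds = 0.95/0.05 = 19.
Need 3.5ⁿ ≥ 19 ÷ (7/599) = 11381/7.
3.5⁵ = 525.21875 falls short of 11381/7 but 3.5⁶ = 1838.265625 reaches it, so n = 6.

6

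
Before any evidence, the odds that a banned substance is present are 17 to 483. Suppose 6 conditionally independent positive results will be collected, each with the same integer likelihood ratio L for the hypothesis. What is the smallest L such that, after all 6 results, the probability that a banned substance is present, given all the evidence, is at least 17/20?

3

Prior odds = 17/483.
Target odds = 0.85/0.15 = 17/3.
Need L⁶ ≥ 17/3 ÷ (17/483) = 161.
2⁶ = 64 < 161 ≤ 729 = 3⁶, so L = 3.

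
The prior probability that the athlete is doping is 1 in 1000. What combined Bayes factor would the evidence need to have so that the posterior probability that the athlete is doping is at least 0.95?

18981

Prior odds = 0.001/0.999 = 1/999.
Target odds = 0.95/0.05 = 19.
Required Bayes factor = 19 ÷ (1/999) = 18981.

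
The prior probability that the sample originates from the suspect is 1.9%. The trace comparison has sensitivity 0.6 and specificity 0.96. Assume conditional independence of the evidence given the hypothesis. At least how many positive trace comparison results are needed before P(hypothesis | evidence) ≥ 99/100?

Prior odds = 0.019/0.981 = 19/981.
False-positive rate = 1 − 0.96 = 0.04; likelihood ratio of a positive = 0.6/0.04 = 15.
Target posterior odds = 0.99/0.01 = 99.
Require 15ⁿ ≥ 99 ÷ (19/981) = 97119/19.
15³ = 3375 falls short of 97119/19 but 15⁴ = 50625 reaches it, so n = 4.

4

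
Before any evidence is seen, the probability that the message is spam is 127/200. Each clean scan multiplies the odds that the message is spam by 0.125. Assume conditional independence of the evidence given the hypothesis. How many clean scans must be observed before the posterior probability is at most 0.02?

Prior odds: 0.635 ÷ 0.365 = 127/73.
Likelihood ratio per clean scan = 0.125.
Target odds: 0.02 ÷ 0.98 = 1/49.
Require 0.125ⁿ ≤ 1/49 ÷ (127/73) = 73/6223.
0.125² = 0.015625 is still above 73/6223 but 0.125³ = 0.001953125 is at or below it, so n = 3.

3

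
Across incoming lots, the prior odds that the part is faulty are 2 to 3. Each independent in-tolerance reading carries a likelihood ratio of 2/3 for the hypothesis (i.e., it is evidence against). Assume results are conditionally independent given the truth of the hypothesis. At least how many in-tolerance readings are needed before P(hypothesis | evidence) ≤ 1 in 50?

9

Prior odds = 2/3.
Likelihood ratio per in-tolerance reading = 2/3.
Target odds: 0.02 ÷ 0.98 = 1/49.
Require (2/3)ⁿ ≤ 1/49 ÷ (2/3) = 3/98.
(2/3)⁸ = 256/6561 is still above 3/98 but (2/3)⁹ = 512/19683 is at or below it, so n = 9.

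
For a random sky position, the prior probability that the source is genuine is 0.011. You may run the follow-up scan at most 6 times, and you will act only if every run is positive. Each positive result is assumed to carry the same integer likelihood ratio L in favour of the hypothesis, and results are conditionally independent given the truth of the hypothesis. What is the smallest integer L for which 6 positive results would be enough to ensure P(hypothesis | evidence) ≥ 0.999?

Prior odds = 0.011/0.989 = 11/989.
Target odds = 0.999/0.001 = 999.
Need L⁶ ≥ 999 ÷ (11/989) = 988011/11.
6⁶ = 46656 < 988011/11 ≤ 117649 = 7⁶, so L = 7.

7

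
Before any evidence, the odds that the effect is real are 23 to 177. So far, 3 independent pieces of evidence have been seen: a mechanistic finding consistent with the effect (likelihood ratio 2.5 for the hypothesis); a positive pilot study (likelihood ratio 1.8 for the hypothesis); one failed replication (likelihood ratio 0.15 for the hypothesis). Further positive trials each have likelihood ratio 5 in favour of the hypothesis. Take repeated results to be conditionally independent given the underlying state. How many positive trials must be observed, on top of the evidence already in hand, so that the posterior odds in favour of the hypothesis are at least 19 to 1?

4

Prior odds = 23/177.
Combined Bayes factor of the evidence already in hand = 2.5 × 1.8 × 0.15 = 0.675.
Odds after that evidence = (23/177) × 0.675 = 207/2360.
Target odds = 19.
Need 5ⁿ ≥ 19 ÷ (207/2360) = 44840/207.
5³ = 125 falls short of 44840/207 but 5⁴ = 625 reaches it, so n = 4.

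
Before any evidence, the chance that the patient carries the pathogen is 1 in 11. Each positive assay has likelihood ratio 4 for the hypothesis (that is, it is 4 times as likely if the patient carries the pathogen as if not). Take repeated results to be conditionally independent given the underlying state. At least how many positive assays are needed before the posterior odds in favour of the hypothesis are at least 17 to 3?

3

Prior odds = (1/11)/(10/11) = 0.1.
Likelihood ratio per positive assay = 4.
Target odds = 17/3.
Require 4ⁿ ≥ 17/3 ÷ 0.1 = 170/3.
4² = 16 falls short of 170/3 but 4³ = 64 reaches it, so n = 3.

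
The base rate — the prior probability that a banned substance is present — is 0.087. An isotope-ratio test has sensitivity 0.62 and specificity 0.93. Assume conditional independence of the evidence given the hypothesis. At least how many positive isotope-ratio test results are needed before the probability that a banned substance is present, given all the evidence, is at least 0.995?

4

Prior odds = 0.087/0.913 = 87/913.
False-positive rate = 1 − 0.93 = 0.07; likelihood ratio of a positive = 0.62/0.07 = 62/7.
Target posterior odds = 0.995/0.005 = 199.
Require (62/7)ⁿ ≥ 199 ÷ (87/913) = 181687/87.
(62/7)³ = 238328/343 falls short of 181687/87 but (62/7)⁴ = 14776336/2401 reaches it, so n = 4.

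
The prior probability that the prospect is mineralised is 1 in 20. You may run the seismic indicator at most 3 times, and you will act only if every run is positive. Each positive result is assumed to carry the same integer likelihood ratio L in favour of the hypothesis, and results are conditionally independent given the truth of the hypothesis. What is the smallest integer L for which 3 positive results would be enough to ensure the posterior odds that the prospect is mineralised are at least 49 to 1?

Prior odds = 0.05/0.95 = 1/19.
Target odds = 49.
Need L³ ≥ 49 ÷ (1/19) = 931.
9³ = 729 < 931 ≤ 1000 = 10³, so L = 10.

10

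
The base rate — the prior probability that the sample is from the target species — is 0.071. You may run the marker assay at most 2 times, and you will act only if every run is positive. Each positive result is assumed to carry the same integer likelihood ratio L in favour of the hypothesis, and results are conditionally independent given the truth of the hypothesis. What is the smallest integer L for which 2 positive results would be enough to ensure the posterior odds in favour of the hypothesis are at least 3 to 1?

7

Prior odds = 0.071/0.929 = 71/929.
Target odds = 3.
Need L² ≥ 3 ÷ (71/929) = 2787/71.
6² = 36 < 2787/71 ≤ 49 = 7², so L = 7.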